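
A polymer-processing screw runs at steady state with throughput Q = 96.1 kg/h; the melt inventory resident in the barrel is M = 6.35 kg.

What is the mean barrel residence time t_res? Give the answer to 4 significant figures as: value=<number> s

Convert throughput: Q = 96.1 kg/h = 96.1/3600 = 0.0266944 kg/s
Mean residence time: t_res = M/Q_s = 6.35 kg / 0.0266944 kg/s = 237.877 s

value=237.9 s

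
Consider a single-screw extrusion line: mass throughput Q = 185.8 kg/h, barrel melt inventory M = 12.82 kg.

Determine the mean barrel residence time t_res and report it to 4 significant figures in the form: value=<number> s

Throughput in SI: Q_s = 185.8 kg/h ÷ 3600 s/h = 0.0516111 kg/s
t_res = M / Q_s = 12.82 / 0.0516111 = 248.396 s

value=248.4 s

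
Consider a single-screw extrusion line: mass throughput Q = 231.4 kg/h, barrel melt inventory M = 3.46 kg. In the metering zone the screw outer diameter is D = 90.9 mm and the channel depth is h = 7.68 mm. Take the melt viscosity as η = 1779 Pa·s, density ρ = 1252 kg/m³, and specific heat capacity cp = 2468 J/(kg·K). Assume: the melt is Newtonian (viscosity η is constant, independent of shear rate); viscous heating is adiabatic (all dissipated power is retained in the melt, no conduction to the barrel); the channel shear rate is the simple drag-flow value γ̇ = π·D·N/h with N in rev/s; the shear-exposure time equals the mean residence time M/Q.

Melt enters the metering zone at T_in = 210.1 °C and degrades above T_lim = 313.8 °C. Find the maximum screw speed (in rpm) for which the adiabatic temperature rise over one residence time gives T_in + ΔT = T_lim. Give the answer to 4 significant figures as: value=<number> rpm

Convert throughput: Q = 231.4 kg/h = 231.4/3600 = 0.0642778 kg/s
t_res = M / Q_s = 3.46 / 0.0642778 = 53.8289 s
Geometry in SI: D = 90.9 mm → 0.0909 m, h = 7.68 mm → 0.00768 m
ΔT_a = T_lim − T_in = 313.8 °C − 210.1 °C = 103.7 K
γ̇_max² = ΔT_a·ρ·cp/(η·t_res) = 103.7·1252·2468/(1779·53.8289) = 3346.09 s⁻²
γ̇_max = √3346.09 = 57.8454 s⁻¹
N_max = γ̇_max·h / (π·D) = 57.8454 · 0.00768 / (π · 0.0909) = 1.55566 rev/s = 93.3399 rpm

value=93.34 rpm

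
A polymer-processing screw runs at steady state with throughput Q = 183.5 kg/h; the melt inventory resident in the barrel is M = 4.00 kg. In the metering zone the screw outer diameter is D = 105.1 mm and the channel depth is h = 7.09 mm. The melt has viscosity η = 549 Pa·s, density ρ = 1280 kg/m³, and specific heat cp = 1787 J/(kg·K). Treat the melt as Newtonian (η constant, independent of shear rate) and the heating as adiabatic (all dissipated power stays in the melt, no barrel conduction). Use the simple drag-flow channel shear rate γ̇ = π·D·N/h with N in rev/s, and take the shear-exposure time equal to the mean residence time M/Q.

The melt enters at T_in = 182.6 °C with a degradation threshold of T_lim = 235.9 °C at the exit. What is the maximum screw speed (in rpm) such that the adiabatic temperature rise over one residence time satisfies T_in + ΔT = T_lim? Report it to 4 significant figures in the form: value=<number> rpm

value=68.54 rpm

Throughput in SI: Q_s = 183.5 kg/h ÷ 3600 s/h = 0.0509722 kg/s
t_res = M / Q_s = 4.00 ÷ 0.0509722 = 78.4741 s
Geometry in SI: D = 105.1 mm → 0.1051 m, h = 7.09 mm → 0.00709 m
ΔT_a = T_lim − T_in = 235.9 − 182.6 = 53.3 K
γ̇_max² = ΔT_a·ρ·cp/(η·t_res) = 53.3·1280·1787/(549·78.4741) = 2829.85 s⁻²
Take the square root: γ̇_max = √(2829.85) = 53.1963 s⁻¹
N_max = γ̇_max·h / (π·D) = 53.1963 · 0.00709 / (π · 0.1051) = 1.14229 rev/s = 68.5372 rpm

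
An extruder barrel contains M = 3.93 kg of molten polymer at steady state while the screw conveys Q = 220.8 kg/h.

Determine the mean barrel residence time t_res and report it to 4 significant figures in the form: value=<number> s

value=64.08 s

Convert throughput: Q = 220.8 kg/h = 220.8/3600 = 0.0613333 kg/s
t_res = M / Q_s = 3.93 / 0.0613333 = 64.0761 s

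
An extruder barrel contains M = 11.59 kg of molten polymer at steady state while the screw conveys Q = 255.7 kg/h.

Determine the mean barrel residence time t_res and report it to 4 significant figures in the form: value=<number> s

Throughput in SI: Q_s = 255.7 kg/h ÷ 3600 s/h = 0.0710278 kg/s
t_res = M / Q_s = 11.59 / 0.0710278 = 163.176 s

value=163.2 s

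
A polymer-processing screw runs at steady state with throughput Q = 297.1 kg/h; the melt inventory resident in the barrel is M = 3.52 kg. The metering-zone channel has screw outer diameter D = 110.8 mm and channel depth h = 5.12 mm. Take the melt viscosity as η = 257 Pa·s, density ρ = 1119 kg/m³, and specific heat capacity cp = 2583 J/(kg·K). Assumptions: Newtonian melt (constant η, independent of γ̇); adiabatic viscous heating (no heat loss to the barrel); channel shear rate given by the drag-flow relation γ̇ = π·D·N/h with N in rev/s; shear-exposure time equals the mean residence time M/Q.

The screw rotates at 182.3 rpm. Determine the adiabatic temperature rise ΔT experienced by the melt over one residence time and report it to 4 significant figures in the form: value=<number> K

Convert throughput: Q = 297.1 kg/h = 297.1/3600 = 0.0825278 kg/s
t_res = M / Q_s = 3.52 / 0.0825278 = 42.6523 s
Geometry in metres: D = 110.8 mm → 0.1108 m, h = 5.12 mm → 0.00512 m; screw speed N = 182.3 rpm = 3.03833 rev/s
Shear rate: γ̇ = πDN/h = π·0.1108·3.03833/0.00512 = 206.564 s⁻¹
ΔT = η·γ̇²·t_res/(ρ·cp) = [257 × 206.564² × 42.6523] / [1119 × 2583] = 161.82 K

value=161.8 K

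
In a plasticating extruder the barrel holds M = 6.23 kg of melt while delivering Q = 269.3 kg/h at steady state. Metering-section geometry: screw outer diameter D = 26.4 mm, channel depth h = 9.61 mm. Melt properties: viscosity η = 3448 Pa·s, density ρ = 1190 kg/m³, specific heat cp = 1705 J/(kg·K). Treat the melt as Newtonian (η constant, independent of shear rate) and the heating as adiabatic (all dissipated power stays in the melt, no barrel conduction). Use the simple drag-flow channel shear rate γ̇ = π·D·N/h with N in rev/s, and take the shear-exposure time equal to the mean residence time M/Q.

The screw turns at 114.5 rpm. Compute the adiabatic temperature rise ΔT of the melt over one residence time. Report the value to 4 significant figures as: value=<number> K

value=38.39 K

Q_s = Q / 3600 = 269.3 / 3600 = 0.0748056 kg/s
t_res = M / Q_s = 6.23 ÷ 0.0748056 = 83.2826 s
D = 26.4 mm = 0.0264 m;  h = 9.61 mm = 0.00961 m;  N = 114.5 rpm / 60 = 1.90833 rev/s
γ̇ = π·D·N / h = π · 0.0264 · 1.90833 / 0.00961 = 16.4697 s⁻¹
ΔT = η·γ̇²·t_res/(ρ·cp) = [3448 × 16.4697² × 83.2826] / [1190 × 1705] = 38.3901 K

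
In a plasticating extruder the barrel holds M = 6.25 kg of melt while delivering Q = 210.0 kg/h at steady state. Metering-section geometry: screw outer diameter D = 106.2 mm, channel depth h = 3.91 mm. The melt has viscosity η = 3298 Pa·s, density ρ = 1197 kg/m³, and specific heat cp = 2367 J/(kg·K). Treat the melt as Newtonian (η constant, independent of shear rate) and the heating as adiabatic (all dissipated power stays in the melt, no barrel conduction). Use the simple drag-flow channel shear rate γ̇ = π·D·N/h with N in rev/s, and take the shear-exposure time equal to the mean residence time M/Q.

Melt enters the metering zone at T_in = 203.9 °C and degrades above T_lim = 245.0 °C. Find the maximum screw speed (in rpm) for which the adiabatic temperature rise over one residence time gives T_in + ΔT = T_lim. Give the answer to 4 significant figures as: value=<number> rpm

value=12.76 rpm

Convert throughput: Q = 210.0 kg/h = 210.0/3600 = 0.0583333 kg/s
Mean residence time: t_res = M/Q_s = 6.25 kg / 0.0583333 kg/s = 107.143 s
Geometry in SI: D = 106.2 mm → 0.1062 m, h = 3.91 mm → 0.00391 m
ΔT_a = T_lim − T_in = 245.0 − 203.9 = 41.1 K
γ̇_max² = ΔT_a·ρ·cp / (η·t_res) = [41.1 × 1197 × 2367] / [3298 × 107.143] = 329.549 s⁻²
γ̇_max = sqrt(329.549) = 18.1535 s⁻¹
Solve γ̇ = πDN/h for N: N_max = γ̇_max·h/(π·D) = 18.1535 × 0.00391 / (π × 0.1062) = 0.212747 rev/s = 12.7648 rpm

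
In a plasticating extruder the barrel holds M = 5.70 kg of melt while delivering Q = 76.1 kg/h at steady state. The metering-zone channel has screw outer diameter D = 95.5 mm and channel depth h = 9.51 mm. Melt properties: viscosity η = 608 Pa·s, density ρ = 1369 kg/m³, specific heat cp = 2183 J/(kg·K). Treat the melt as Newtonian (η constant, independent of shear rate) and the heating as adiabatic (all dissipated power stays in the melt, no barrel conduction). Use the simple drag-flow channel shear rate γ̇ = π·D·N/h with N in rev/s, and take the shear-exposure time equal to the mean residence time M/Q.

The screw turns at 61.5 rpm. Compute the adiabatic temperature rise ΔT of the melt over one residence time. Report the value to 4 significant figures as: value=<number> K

Throughput in SI: Q_s = 76.1 kg/h ÷ 3600 s/h = 0.0211389 kg/s
t_res = M / Q_s = 5.70 / 0.0211389 = 269.645 s
Geometry in metres: D = 95.5 mm → 0.0955 m, h = 9.51 mm → 0.00951 m; screw speed N = 61.5 rpm = 1.025 rev/s
Shear rate: γ̇ = πDN/h = π·0.0955·1.025/0.00951 = 32.3368 s⁻¹
Adiabatic rise: ΔT = η γ̇² t_res / (ρ cp) = 608·(32.3368)²·269.645 / (1369·2183) = 57.3631 K

value=57.36 K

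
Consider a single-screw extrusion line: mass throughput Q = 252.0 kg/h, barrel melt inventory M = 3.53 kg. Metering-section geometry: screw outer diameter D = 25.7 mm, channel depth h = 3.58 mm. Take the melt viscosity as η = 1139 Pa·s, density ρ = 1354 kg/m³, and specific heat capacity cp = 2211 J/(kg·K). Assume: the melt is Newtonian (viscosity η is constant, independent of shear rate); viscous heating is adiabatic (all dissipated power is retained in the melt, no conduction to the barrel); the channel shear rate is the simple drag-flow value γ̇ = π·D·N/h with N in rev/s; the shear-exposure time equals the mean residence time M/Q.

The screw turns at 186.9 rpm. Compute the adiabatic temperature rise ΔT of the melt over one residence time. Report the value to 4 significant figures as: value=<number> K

Convert throughput: Q = 252.0 kg/h = 252.0/3600 = 0.07 kg/s
t_res = M / Q_s = 3.53 ÷ 0.07 = 50.4286 s
Geometry in metres: D = 25.7 mm → 0.0257 m, h = 3.58 mm → 0.00358 m; screw speed N = 186.9 rpm = 3.115 rev/s
Shear rate: γ̇ = πDN/h = π·0.0257·3.115/0.00358 = 70.2519 s⁻¹
ΔT = η·γ̇²·t_res/(ρ·cp) = [1139 × 70.2519² × 50.4286] / [1354 × 2211] = 94.6911 K

value=94.69 K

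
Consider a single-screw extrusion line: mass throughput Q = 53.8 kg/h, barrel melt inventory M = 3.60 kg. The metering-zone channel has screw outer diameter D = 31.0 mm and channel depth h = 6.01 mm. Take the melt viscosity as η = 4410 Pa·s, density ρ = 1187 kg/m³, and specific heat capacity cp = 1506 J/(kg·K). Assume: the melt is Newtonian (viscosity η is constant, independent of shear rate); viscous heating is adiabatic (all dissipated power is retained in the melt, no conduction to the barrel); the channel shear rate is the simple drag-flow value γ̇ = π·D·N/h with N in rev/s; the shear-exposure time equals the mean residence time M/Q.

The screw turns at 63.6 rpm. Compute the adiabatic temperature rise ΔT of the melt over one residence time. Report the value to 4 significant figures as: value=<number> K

value=175.3 K

Throughput in SI: Q_s = 53.8 kg/h ÷ 3600 s/h = 0.0149444 kg/s
t_res = M / Q_s = 3.60 / 0.0149444 = 240.892 s
Geometry in metres: D = 31.0 mm → 0.031 m, h = 6.01 mm → 0.00601 m; screw speed N = 63.6 rpm = 1.06 rev/s
Shear rate: γ̇ = πDN/h = π·0.031·1.06/0.00601 = 17.1768 s⁻¹
ΔT = η·γ̇²·t_res/(ρ·cp) = [4410 × 17.1768² × 240.892] / [1187 × 1506] = 175.336 K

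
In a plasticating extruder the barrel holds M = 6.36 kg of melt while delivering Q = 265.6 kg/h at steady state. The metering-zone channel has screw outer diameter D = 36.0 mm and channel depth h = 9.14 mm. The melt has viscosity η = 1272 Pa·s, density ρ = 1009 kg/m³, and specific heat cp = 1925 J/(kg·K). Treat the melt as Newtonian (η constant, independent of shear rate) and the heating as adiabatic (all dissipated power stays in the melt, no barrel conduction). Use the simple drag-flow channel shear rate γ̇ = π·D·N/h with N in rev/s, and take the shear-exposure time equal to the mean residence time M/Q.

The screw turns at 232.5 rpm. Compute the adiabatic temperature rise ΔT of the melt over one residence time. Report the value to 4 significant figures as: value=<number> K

Convert throughput: Q = 265.6 kg/h = 265.6/3600 = 0.0737778 kg/s
Mean residence time: t_res = M/Q_s = 6.36 kg / 0.0737778 kg/s = 86.2048 s
Convert to SI: D = 0.036 m, h = 0.00914 m, N = 232.5/60 = 3.875 rev/s
Shear rate: γ̇ = πDN/h = π·0.036·3.875/0.00914 = 47.9488 s⁻¹
ΔT = η·γ̇²·t_res/(ρ·cp) = [1272 × 47.9488² × 86.2048] / [1009 × 1925] = 129.793 K

value=129.8 K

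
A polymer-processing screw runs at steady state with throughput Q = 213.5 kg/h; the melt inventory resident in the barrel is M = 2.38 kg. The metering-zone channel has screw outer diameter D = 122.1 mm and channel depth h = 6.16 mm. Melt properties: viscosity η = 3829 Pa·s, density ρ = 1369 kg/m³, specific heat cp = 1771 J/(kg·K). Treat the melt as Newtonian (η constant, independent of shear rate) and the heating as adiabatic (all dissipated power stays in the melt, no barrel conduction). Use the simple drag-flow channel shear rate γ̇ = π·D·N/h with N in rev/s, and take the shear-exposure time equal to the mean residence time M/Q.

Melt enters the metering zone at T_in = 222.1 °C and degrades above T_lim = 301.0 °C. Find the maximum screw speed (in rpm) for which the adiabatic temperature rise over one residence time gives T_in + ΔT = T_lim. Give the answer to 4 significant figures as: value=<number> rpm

Q_s = Q / 3600 = 213.5 / 3600 = 0.0593056 kg/s
Mean residence time: t_res = M/Q_s = 2.38 kg / 0.0593056 kg/s = 40.1311 s
Geometry in SI: D = 122.1 mm → 0.1221 m, h = 6.16 mm → 0.00616 m
ΔT_a = T_lim − T_in = 301.0 °C − 222.1 °C = 78.9 K
γ̇_max² = ΔT_a·ρ·cp/(η·t_res) = 78.9·1369·1771/(3829·40.1311) = 1244.89 s⁻²
γ̇_max = √1244.89 = 35.283 s⁻¹
N_max = γ̇_max h / (πD) = 35.283·0.00616/(π·0.1221) = 0.566606 rev/s → ×60 = 33.9964 rpm

value=34.00 rpm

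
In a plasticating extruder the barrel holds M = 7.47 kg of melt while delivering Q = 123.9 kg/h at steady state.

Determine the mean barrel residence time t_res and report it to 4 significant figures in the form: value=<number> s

Q_s = Q / 3600 = 123.9 / 3600 = 0.0344167 kg/s
t_res = M / Q_s = 7.47 / 0.0344167 = 217.046 s

value=217.0 s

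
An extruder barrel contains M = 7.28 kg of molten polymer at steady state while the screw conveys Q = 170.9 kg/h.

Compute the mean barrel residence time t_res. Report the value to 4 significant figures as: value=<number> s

value=153.4 s

Q_s = Q / 3600 = 170.9 / 3600 = 0.0474722 kg/s
t_res = M / Q_s = 7.28 / 0.0474722 = 153.353 s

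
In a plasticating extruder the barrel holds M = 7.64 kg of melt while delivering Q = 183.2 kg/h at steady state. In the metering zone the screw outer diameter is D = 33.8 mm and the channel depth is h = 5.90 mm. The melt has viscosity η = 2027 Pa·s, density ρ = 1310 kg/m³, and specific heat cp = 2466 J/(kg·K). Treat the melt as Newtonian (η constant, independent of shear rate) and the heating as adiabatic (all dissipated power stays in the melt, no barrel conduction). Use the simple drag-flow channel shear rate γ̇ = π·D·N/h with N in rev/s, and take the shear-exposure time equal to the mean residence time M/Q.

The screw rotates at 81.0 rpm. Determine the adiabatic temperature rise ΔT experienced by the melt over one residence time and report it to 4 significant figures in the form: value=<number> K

Convert throughput: Q = 183.2 kg/h = 183.2/3600 = 0.0508889 kg/s
t_res = M / Q_s = 7.64 ÷ 0.0508889 = 150.131 s
Geometry in metres: D = 33.8 mm → 0.0338 m, h = 5.90 mm → 0.0059 m; screw speed N = 81.0 rpm = 1.35 rev/s
Shear rate: γ̇ = πDN/h = π·0.0338·1.35/0.0059 = 24.2968 s⁻¹
Adiabatic rise: ΔT = η γ̇² t_res / (ρ cp) = 2027·(24.2968)²·150.131 / (1310·2466) = 55.6105 K

value=55.61 K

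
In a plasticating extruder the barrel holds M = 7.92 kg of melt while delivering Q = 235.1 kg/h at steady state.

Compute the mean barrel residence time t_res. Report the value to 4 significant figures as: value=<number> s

Throughput in SI: Q_s = 235.1 kg/h ÷ 3600 s/h = 0.0653056 kg/s
t_res = M / Q_s = 7.92 / 0.0653056 = 121.276 s

value=121.3 s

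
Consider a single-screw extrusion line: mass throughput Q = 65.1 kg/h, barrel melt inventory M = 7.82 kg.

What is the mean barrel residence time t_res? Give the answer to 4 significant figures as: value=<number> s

Throughput in SI: Q_s = 65.1 kg/h ÷ 3600 s/h = 0.0180833 kg/s
t_res = M / Q_s = 7.82 ÷ 0.0180833 = 432.442 s

value=432.4 s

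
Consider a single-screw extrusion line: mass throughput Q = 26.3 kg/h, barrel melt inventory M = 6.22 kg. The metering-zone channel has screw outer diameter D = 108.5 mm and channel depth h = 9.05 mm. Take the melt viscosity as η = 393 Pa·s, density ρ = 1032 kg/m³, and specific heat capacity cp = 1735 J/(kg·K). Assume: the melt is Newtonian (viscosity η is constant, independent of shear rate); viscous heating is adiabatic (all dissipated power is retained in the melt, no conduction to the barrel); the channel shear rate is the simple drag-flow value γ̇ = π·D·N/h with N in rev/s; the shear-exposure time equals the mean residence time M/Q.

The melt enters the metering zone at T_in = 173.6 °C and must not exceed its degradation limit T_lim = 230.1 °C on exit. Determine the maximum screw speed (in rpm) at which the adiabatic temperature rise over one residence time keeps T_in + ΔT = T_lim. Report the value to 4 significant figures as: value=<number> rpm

value=27.70 rpm

Throughput in SI: Q_s = 26.3 kg/h ÷ 3600 s/h = 0.00730556 kg/s
Mean residence time: t_res = M/Q_s = 6.22 kg / 0.00730556 kg/s = 851.407 s
Convert to metres: D = 0.1085 m, h = 0.00905 m
Allowable rise: ΔT_a = T_lim − T_in = 230.1 − 173.6 = 56.5 K
γ̇_max² = ΔT_a·ρ·cp/(η·t_res) = 56.5·1032·1735/(393·851.407) = 302.342 s⁻²
Take the square root: γ̇_max = √(302.342) = 17.388 s⁻¹
Solve γ̇ = πDN/h for N: N_max = γ̇_max·h/(π·D) = 17.388 × 0.00905 / (π × 0.1085) = 0.461655 rev/s = 27.6993 rpm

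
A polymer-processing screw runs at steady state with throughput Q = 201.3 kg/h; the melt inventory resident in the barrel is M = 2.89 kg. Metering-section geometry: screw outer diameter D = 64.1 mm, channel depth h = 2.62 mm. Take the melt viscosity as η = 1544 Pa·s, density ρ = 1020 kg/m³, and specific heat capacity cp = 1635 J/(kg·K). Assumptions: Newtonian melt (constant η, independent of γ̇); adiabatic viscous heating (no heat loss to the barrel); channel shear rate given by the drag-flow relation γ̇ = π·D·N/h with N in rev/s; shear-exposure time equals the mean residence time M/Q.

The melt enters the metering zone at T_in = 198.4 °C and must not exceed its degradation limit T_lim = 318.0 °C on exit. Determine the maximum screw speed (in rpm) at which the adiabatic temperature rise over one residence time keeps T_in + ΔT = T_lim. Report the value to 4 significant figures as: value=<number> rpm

Throughput in SI: Q_s = 201.3 kg/h ÷ 3600 s/h = 0.0559167 kg/s
t_res = M / Q_s = 2.89 / 0.0559167 = 51.6841 s
Convert to metres: D = 0.0641 m, h = 0.00262 m
Allowable rise: ΔT_a = T_lim − T_in = 318.0 − 198.4 = 119.6 K
γ̇_max² = ΔT_a·ρ·cp/(η·t_res) = 119.6·1020·1635/(1544·51.6841) = 2499.45 s⁻²
γ̇_max = sqrt(2499.45) = 49.9945 s⁻¹
N_max = γ̇_max·h / (π·D) = 49.9945 · 0.00262 / (π · 0.0641) = 0.650453 rev/s = 39.0272 rpm

value=39.03 rpm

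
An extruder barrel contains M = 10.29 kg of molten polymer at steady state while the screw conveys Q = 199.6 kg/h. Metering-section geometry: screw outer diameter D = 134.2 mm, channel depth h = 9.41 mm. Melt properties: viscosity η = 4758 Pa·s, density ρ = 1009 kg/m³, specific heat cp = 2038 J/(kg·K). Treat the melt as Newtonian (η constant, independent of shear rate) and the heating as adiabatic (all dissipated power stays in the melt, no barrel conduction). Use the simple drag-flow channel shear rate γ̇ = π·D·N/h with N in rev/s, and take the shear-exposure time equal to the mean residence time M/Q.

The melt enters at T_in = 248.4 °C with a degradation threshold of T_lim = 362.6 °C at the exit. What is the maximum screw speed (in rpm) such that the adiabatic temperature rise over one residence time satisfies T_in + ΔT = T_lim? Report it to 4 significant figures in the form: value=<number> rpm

Convert throughput: Q = 199.6 kg/h = 199.6/3600 = 0.0554444 kg/s
t_res = M / Q_s = 10.29 ÷ 0.0554444 = 185.591 s
Geometry in SI: D = 134.2 mm → 0.1342 m, h = 9.41 mm → 0.00941 m
Allowable rise: ΔT_a = T_lim − T_in = 362.6 − 248.4 = 114.2 K
Invert ΔT = ηγ̇²t_res/(ρcp) for γ̇: γ̇_max² = ΔT_a ρ cp / (η t_res) = 114.2·1009·2038 / (4758·185.591) = 265.938 s⁻²
γ̇_max = √265.938 = 16.3076 s⁻¹
Solve γ̇ = πDN/h for N: N_max = γ̇_max·h/(π·D) = 16.3076 × 0.00941 / (π × 0.1342) = 0.36398 rev/s = 21.8388 rpm

value=21.84 rpm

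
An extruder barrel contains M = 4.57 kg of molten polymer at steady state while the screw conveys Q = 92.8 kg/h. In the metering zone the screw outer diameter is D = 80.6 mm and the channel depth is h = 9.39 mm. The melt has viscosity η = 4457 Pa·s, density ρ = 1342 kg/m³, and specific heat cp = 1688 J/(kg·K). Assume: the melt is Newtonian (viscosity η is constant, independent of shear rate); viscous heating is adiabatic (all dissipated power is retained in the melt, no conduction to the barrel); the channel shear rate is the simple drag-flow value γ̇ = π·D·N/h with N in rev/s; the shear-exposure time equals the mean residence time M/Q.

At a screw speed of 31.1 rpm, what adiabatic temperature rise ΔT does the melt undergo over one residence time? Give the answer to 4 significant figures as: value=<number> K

Q_s = Q / 3600 = 92.8 / 3600 = 0.0257778 kg/s
Mean residence time: t_res = M/Q_s = 4.57 kg / 0.0257778 kg/s = 177.284 s
Convert to SI: D = 0.0806 m, h = 0.00939 m, N = 31.1/60 = 0.518333 rev/s
γ̇ = π D N / h = (π)(0.0806)(0.518333) / 0.00939 = 13.9775 s⁻¹
Adiabatic rise: ΔT = η γ̇² t_res / (ρ cp) = 4457·(13.9775)²·177.284 / (1342·1688) = 68.1468 K

value=68.15 K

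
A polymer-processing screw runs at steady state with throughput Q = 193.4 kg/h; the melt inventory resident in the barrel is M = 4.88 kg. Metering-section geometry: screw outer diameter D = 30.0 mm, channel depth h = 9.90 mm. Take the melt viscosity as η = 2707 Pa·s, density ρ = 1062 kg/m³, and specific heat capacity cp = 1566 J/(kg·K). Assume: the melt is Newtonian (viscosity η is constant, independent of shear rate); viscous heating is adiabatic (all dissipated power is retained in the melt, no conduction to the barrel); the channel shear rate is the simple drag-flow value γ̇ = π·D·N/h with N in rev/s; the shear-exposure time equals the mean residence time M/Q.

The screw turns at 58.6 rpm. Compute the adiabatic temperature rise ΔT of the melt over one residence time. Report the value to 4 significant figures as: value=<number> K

Throughput in SI: Q_s = 193.4 kg/h ÷ 3600 s/h = 0.0537222 kg/s
Mean residence time: t_res = M/Q_s = 4.88 kg / 0.0537222 kg/s = 90.8376 s
Convert to SI: D = 0.03 m, h = 0.0099 m, N = 58.6/60 = 0.976667 rev/s
γ̇ = π·D·N / h = π · 0.03 · 0.976667 / 0.0099 = 9.29784 s⁻¹
ΔT = η·γ̇²·t_res / (ρ·cp) = 2707 · (9.29784)² · 90.8376 / (1062 · 1566) = 12.7821 K

value=12.78 K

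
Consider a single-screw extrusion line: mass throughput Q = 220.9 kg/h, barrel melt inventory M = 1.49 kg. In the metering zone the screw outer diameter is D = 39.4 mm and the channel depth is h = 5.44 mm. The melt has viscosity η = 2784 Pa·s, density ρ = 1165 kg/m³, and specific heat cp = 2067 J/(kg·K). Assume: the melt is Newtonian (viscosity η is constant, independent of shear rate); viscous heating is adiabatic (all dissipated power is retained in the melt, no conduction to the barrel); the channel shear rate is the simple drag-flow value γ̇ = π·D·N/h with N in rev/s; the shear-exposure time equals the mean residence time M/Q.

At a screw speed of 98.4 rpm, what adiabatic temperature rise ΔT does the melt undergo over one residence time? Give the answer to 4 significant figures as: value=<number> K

Throughput in SI: Q_s = 220.9 kg/h ÷ 3600 s/h = 0.0613611 kg/s
t_res = M / Q_s = 1.49 ÷ 0.0613611 = 24.2825 s
Convert to SI: D = 0.0394 m, h = 0.00544 m, N = 98.4/60 = 1.64 rev/s
γ̇ = π·D·N / h = π · 0.0394 · 1.64 / 0.00544 = 37.3157 s⁻¹
Adiabatic rise: ΔT = η γ̇² t_res / (ρ cp) = 2784·(37.3157)²·24.2825 / (1165·2067) = 39.0911 K

value=39.09 K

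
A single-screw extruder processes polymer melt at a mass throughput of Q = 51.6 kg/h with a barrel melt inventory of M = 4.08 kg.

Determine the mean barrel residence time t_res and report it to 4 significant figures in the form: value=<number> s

Q_s = Q / 3600 = 51.6 / 3600 = 0.0143333 kg/s
t_res = M / Q_s = 4.08 / 0.0143333 = 284.651 s

value=284.7 s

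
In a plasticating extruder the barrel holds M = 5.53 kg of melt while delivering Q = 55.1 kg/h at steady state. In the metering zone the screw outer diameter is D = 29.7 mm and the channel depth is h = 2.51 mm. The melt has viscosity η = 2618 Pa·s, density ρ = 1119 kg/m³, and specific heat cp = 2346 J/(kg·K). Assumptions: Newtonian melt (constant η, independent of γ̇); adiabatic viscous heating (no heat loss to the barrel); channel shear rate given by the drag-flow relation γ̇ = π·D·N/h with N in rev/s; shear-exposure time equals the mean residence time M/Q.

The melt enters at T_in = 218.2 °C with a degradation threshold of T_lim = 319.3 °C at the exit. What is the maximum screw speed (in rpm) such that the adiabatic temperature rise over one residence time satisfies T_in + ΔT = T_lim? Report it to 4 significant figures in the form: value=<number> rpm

value=27.04 rpm

Throughput in SI: Q_s = 55.1 kg/h ÷ 3600 s/h = 0.0153056 kg/s
t_res = M / Q_s = 5.53 / 0.0153056 = 361.307 s
Geometry in SI: D = 29.7 mm → 0.0297 m, h = 2.51 mm → 0.00251 m
Allowable rise: ΔT_a = T_lim − T_in = 319.3 − 218.2 = 101.1 K
γ̇_max² = ΔT_a·ρ·cp/(η·t_res) = 101.1·1119·2346/(2618·361.307) = 280.584 s⁻²
γ̇_max = sqrt(280.584) = 16.7507 s⁻¹
N_max = γ̇_max·h / (π·D) = 16.7507 · 0.00251 / (π · 0.0297) = 0.450608 rev/s = 27.0365 rpm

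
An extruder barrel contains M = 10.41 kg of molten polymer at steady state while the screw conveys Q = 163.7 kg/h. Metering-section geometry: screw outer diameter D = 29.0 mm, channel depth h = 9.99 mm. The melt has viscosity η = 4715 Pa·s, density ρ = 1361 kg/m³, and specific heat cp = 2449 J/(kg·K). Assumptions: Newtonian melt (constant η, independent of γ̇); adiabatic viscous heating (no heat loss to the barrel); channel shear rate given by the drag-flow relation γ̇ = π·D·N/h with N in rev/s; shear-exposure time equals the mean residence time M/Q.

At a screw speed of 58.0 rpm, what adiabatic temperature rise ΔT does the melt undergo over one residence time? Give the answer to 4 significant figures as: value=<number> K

value=25.17 K

Throughput in SI: Q_s = 163.7 kg/h ÷ 3600 s/h = 0.0454722 kg/s
Mean residence time: t_res = M/Q_s = 10.41 kg / 0.0454722 kg/s = 228.931 s
Convert to SI: D = 0.029 m, h = 0.00999 m, N = 58.0/60 = 0.966667 rev/s
Shear rate: γ̇ = πDN/h = π·0.029·0.966667/0.00999 = 8.81575 s⁻¹
Adiabatic rise: ΔT = η γ̇² t_res / (ρ cp) = 4715·(8.81575)²·228.931 / (1361·2449) = 25.1685 K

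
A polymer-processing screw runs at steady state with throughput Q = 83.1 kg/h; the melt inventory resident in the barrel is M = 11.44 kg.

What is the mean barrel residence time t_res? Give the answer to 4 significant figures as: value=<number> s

value=495.6 s

Q_s = Q / 3600 = 83.1 / 3600 = 0.0230833 kg/s
t_res = M / Q_s = 11.44 ÷ 0.0230833 = 495.596 s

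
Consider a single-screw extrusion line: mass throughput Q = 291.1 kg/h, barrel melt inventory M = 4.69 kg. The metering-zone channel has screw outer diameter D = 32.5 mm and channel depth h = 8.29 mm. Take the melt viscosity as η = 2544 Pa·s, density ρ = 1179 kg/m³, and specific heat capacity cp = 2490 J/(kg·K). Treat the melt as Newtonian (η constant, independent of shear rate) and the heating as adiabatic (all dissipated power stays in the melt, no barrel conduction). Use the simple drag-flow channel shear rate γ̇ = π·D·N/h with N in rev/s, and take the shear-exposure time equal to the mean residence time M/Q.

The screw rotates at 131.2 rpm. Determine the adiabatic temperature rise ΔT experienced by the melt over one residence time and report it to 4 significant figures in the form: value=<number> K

Throughput in SI: Q_s = 291.1 kg/h ÷ 3600 s/h = 0.0808611 kg/s
t_res = M / Q_s = 4.69 / 0.0808611 = 58.0007 s
Convert to SI: D = 0.0325 m, h = 0.00829 m, N = 131.2/60 = 2.18667 rev/s
Shear rate: γ̇ = πDN/h = π·0.0325·2.18667/0.00829 = 26.9315 s⁻¹
Adiabatic rise: ΔT = η γ̇² t_res / (ρ cp) = 2544·(26.9315)²·58.0007 / (1179·2490) = 36.4552 K

value=36.46 K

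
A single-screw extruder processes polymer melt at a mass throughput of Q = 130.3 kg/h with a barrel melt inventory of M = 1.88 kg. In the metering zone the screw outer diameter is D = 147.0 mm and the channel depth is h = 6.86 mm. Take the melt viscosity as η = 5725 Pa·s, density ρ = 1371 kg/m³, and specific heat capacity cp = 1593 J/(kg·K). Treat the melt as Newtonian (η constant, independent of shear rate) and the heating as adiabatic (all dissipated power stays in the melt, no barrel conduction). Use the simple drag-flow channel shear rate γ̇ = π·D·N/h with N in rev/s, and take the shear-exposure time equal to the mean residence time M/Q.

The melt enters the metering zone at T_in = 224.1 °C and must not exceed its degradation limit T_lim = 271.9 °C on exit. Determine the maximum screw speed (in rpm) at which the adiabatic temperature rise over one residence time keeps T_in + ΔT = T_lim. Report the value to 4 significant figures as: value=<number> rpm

value=16.70 rpm

Q_s = Q / 3600 = 130.3 / 3600 = 0.0361944 kg/s
Mean residence time: t_res = M/Q_s = 1.88 kg / 0.0361944 kg/s = 51.9417 s
Convert to metres: D = 0.147 m, h = 0.00686 m
Allowable rise: ΔT_a = T_lim − T_in = 271.9 − 224.1 = 47.8 K
γ̇_max² = ΔT_a·ρ·cp/(η·t_res) = 47.8·1371·1593/(5725·51.9417) = 351.067 s⁻²
Take the square root: γ̇_max = √(351.067) = 18.7368 s⁻¹
N_max = γ̇_max h / (πD) = 18.7368·0.00686/(π·0.147) = 0.278325 rev/s → ×60 = 16.6995 rpm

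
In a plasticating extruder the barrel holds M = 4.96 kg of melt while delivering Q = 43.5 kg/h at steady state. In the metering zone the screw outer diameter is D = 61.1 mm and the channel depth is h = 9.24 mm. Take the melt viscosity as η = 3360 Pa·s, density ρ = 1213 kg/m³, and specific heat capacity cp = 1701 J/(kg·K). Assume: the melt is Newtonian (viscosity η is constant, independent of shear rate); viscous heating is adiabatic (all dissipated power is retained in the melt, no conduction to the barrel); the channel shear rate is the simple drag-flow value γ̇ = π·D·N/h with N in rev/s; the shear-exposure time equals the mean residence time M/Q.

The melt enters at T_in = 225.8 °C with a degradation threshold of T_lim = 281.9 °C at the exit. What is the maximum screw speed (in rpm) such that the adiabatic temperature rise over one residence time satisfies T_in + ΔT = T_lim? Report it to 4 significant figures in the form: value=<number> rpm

value=26.46 rpm

Q_s = Q / 3600 = 43.5 / 3600 = 0.0120833 kg/s
t_res = M / Q_s = 4.96 ÷ 0.0120833 = 410.483 s
Geometry in SI: D = 61.1 mm → 0.0611 m, h = 9.24 mm → 0.00924 m
ΔT_a = T_lim − T_in = 281.9 °C − 225.8 °C = 56.1 K
γ̇_max² = ΔT_a·ρ·cp/(η·t_res) = 56.1·1213·1701/(3360·410.483) = 83.9255 s⁻²
Take the square root: γ̇_max = √(83.9255) = 9.16108 s⁻¹
N_max = γ̇_max·h / (π·D) = 9.16108 · 0.00924 / (π · 0.0611) = 0.440989 rev/s = 26.4593 rpm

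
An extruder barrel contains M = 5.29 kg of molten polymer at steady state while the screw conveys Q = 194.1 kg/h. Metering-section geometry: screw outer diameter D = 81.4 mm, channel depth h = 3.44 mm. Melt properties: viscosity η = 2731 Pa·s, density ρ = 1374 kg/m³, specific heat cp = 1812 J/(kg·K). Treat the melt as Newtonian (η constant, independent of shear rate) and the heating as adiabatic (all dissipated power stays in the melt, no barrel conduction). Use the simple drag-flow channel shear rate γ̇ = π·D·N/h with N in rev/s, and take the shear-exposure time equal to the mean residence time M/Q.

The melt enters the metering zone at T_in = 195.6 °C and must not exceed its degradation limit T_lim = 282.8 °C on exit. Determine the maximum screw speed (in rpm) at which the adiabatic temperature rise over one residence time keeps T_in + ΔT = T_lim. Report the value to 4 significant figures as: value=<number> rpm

Throughput in SI: Q_s = 194.1 kg/h ÷ 3600 s/h = 0.0539167 kg/s
t_res = M / Q_s = 5.29 / 0.0539167 = 98.1144 s
Convert to metres: D = 0.0814 m, h = 0.00344 m
Allowable rise: ΔT_a = T_lim − T_in = 282.8 − 195.6 = 87.2 K
γ̇_max² = ΔT_a·ρ·cp/(η·t_res) = 87.2·1374·1812/(2731·98.1144) = 810.228 s⁻²
γ̇_max = √810.228 = 28.4645 s⁻¹
N_max = γ̇_max h / (πD) = 28.4645·0.00344/(π·0.0814) = 0.382902 rev/s → ×60 = 22.9741 rpm

value=22.97 rpm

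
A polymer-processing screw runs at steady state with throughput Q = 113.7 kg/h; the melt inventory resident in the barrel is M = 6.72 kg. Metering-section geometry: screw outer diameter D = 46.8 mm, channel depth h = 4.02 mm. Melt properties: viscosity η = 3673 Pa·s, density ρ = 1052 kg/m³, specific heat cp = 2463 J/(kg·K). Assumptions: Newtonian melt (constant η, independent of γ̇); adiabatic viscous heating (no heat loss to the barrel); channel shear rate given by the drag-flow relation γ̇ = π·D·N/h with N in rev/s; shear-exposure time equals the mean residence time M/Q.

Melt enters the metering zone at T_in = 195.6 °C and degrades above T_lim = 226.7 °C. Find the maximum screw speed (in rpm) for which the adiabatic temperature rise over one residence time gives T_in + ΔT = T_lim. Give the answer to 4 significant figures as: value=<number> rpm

Throughput in SI: Q_s = 113.7 kg/h ÷ 3600 s/h = 0.0315833 kg/s
t_res = M / Q_s = 6.72 ÷ 0.0315833 = 212.77 s
Convert to metres: D = 0.0468 m, h = 0.00402 m
ΔT_a = T_lim − T_in = 226.7 °C − 195.6 °C = 31.1 K
Invert ΔT = ηγ̇²t_res/(ρcp) for γ̇: γ̇_max² = ΔT_a ρ cp / (η t_res) = 31.1·1052·2463 / (3673·212.77) = 103.112 s⁻²
Take the square root: γ̇_max = √(103.112) = 10.1544 s⁻¹
Solve γ̇ = πDN/h for N: N_max = γ̇_max·h/(π·D) = 10.1544 × 0.00402 / (π × 0.0468) = 0.277642 rev/s = 16.6585 rpm

value=16.66 rpm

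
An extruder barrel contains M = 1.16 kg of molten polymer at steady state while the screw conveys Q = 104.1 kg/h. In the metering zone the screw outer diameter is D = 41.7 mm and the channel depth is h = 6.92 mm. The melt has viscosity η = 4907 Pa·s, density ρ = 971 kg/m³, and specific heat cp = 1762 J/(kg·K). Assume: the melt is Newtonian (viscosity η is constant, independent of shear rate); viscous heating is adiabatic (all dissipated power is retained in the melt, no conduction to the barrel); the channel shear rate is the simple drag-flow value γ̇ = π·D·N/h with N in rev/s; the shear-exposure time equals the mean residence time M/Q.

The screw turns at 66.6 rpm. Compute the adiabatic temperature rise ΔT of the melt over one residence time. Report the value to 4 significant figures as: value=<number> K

Throughput in SI: Q_s = 104.1 kg/h ÷ 3600 s/h = 0.0289167 kg/s
Mean residence time: t_res = M/Q_s = 1.16 kg / 0.0289167 kg/s = 40.1153 s
D = 41.7 mm = 0.0417 m;  h = 6.92 mm = 0.00692 m;  N = 66.6 rpm / 60 = 1.11 rev/s
γ̇ = π·D·N / h = π · 0.0417 · 1.11 / 0.00692 = 21.0137 s⁻¹
Adiabatic rise: ΔT = η γ̇² t_res / (ρ cp) = 4907·(21.0137)²·40.1153 / (971·1762) = 50.805 K

value=50.80 K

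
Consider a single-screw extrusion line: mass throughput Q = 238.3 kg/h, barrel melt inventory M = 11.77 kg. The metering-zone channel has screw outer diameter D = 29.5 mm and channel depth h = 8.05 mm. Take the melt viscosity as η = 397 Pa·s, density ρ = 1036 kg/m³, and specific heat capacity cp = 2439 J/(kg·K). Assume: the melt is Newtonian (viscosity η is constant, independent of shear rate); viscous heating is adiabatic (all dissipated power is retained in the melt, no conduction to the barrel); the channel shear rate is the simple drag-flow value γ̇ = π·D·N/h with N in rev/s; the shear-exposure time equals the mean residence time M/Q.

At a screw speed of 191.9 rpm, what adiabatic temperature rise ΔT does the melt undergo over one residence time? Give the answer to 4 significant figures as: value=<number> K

value=37.88 K

Convert throughput: Q = 238.3 kg/h = 238.3/3600 = 0.0661944 kg/s
t_res = M / Q_s = 11.77 / 0.0661944 = 177.809 s
D = 29.5 mm = 0.0295 m;  h = 8.05 mm = 0.00805 m;  N = 191.9 rpm / 60 = 3.19833 rev/s
γ̇ = π·D·N / h = π · 0.0295 · 3.19833 / 0.00805 = 36.8214 s⁻¹
Adiabatic rise: ΔT = η γ̇² t_res / (ρ cp) = 397·(36.8214)²·177.809 / (1036·2439) = 37.8768 K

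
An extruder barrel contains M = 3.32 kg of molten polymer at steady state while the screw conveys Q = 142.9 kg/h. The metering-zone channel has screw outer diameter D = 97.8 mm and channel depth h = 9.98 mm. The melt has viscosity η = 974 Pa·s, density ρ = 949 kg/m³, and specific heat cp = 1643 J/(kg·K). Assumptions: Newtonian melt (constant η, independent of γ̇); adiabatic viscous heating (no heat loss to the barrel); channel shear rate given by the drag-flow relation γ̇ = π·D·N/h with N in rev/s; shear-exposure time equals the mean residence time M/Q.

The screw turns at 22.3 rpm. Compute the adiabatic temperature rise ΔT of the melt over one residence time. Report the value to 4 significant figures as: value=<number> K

value=6.840 K

Throughput in SI: Q_s = 142.9 kg/h ÷ 3600 s/h = 0.0396944 kg/s
t_res = M / Q_s = 3.32 / 0.0396944 = 83.6389 s
D = 97.8 mm = 0.0978 m;  h = 9.98 mm = 0.00998 m;  N = 22.3 rpm / 60 = 0.371667 rev/s
Shear rate: γ̇ = πDN/h = π·0.0978·0.371667/0.00998 = 11.4423 s⁻¹
ΔT = η·γ̇²·t_res / (ρ·cp) = 974 · (11.4423)² · 83.6389 / (949 · 1643) = 6.84049 K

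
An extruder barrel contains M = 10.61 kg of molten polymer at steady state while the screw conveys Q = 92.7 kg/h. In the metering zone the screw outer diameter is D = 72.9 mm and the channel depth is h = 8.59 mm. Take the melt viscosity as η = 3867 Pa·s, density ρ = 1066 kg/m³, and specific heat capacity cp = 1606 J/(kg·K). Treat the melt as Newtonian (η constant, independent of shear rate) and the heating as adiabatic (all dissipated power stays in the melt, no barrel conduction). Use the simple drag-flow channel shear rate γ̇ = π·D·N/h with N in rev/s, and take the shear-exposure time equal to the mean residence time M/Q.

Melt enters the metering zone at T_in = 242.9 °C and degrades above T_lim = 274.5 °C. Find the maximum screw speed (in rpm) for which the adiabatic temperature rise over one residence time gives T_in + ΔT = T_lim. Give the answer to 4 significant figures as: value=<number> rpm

value=13.11 rpm

Throughput in SI: Q_s = 92.7 kg/h ÷ 3600 s/h = 0.02575 kg/s
t_res = M / Q_s = 10.61 / 0.02575 = 412.039 s
D = 72.9 mm = 0.0729 m;  h = 8.59 mm = 0.00859 m
ΔT_a = T_lim − T_in = 274.5 °C − 242.9 °C = 31.6 K
Invert ΔT = ηγ̇²t_res/(ρcp) for γ̇: γ̇_max² = ΔT_a ρ cp / (η t_res) = 31.6·1066·1606 / (3867·412.039) = 33.9529 s⁻²
γ̇_max = √33.9529 = 5.82692 s⁻¹
N_max = γ̇_max h / (πD) = 5.82692·0.00859/(π·0.0729) = 0.218552 rev/s → ×60 = 13.1131 rpm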